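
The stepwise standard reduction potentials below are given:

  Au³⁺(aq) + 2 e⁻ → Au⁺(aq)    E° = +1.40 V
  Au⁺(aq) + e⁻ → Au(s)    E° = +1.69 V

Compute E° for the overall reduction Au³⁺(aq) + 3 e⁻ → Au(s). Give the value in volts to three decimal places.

+1.497 V

Since ΔG° = −nFE° is additive over sequential reductions, n₃E°₃ = n₁E°₁ + n₂E°₂.
E°₃ = (2×+1.40 + 1×+1.69) / 3 = (+4.490) / 3 = +1.497 V.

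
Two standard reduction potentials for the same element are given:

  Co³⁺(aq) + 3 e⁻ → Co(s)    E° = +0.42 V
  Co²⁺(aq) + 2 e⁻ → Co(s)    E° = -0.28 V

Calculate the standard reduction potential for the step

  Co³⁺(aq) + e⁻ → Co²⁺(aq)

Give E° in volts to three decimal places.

Sequential free energies add, so n₃E°₃ = n₁E°₁ + n₂E°₂.
With n₃ = 3, and the known step contributing 2×(-0.28) V, the unknown satisfies 1·E° = 3×(+0.42) − 2×(-0.28) = +1.820.
E° = +1.820 / 1 = +1.820 V.

+1.820 V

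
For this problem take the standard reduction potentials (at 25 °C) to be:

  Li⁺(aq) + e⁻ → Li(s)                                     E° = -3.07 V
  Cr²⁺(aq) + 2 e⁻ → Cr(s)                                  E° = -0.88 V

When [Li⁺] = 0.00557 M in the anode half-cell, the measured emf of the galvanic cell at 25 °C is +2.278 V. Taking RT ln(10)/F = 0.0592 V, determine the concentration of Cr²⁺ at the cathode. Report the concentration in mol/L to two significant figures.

0.029 M

Cr²⁺/Cr is the cathode, Li⁺/Li the anode: E°cell = +2.19 V, n = 2.
Overall reaction: Cr²⁺(aq) + 2 Li(s) → Cr(s) + 2 Li⁺(aq); Q = [Li⁺]^2/[Cr²⁺]^1.
From E = E° − (0.0592/n) log Q: log Q = (E° − E)·n/0.0592 = (+2.19 − (+2.278))·2/0.0592 = -2.9730.
So 1·log[Cr²⁺] = 2·log(0.00557) − log Q = -4.5083 − (-2.9730) = -1.5353; [Cr²⁺] = 10^(-1.5353) ≈ 0.029 M.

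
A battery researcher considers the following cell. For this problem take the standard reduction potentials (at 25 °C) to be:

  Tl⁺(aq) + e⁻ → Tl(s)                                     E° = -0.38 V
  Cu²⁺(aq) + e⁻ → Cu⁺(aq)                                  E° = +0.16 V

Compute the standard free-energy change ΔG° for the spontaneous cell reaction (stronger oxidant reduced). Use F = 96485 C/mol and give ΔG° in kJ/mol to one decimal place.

Cu²⁺/Cu⁺ (E° = +0.16 V) is the cathode; Tl⁺/Tl (E° = -0.38 V) is the anode, so E°cell = +0.54 V.
Balancing electrons gives n = 1 (lcm of 1 and 1).
ΔG° = −nFE° = −(1)(96485)(+0.54) = -52,102 J = -52.1 kJ/mol.

-52.1 kJ/mol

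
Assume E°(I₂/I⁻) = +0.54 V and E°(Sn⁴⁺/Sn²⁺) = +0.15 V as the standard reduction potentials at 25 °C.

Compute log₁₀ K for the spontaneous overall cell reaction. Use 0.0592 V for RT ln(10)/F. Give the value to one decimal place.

13.2

Cathode: I₂/I⁻; anode: Sn⁴⁺/Sn²⁺. E°cell = +0.39 V, n = 2.
log K = nE°cell / 0.0592 = (2)(+0.39) / 0.0592 = 13.2.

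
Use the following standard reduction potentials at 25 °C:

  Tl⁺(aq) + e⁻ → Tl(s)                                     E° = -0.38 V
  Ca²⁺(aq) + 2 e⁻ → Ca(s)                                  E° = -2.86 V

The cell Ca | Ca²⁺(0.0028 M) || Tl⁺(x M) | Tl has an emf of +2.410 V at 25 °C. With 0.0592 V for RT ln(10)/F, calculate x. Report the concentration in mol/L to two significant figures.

Tl⁺/Tl is the cathode, Ca²⁺/Ca the anode: E°cell = +2.48 V, n = 2.
Overall reaction: 2 Tl⁺(aq) + Ca(s) → 2 Tl(s) + Ca²⁺(aq); Q = [Ca²⁺]^1/[Tl⁺]^2.
From E = E° − (0.0592/n) log Q: log Q = (E° − E)·n/0.0592 = (+2.48 − (+2.410))·2/0.0592 = 2.3649.
So 2·log[Tl⁺] = 1·log(0.0028) − log Q = -2.5528 − (2.3649) = -4.9177; log[Tl⁺] = -4.9177 / 2 = -2.4588; [Tl⁺] = 10^(-2.4588) ≈ 0.0035 M.

0.0035 M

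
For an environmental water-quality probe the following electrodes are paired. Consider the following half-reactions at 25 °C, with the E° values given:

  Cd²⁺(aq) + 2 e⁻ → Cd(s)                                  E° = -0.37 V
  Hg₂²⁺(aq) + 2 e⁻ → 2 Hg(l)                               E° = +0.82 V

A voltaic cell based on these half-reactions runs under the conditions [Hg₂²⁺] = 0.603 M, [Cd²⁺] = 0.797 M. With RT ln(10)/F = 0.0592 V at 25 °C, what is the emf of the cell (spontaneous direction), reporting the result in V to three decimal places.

+1.186 V

Hg₂²⁺/Hg is the cathode (higher E°), Cd²⁺/Cd the anode: E°cell = +0.82 − (-0.37) = +1.19 V, n = 2.
Overall: Hg₂²⁺(aq) + Cd(s) → 2 Hg(l) + Cd²⁺(aq)
Q = [Cd²⁺] / ([Hg₂²⁺]); log Q = 0.121.
E = E° − (0.0592/n) log Q = +1.19 − (0.0592/2)(0.121) = +1.186 V.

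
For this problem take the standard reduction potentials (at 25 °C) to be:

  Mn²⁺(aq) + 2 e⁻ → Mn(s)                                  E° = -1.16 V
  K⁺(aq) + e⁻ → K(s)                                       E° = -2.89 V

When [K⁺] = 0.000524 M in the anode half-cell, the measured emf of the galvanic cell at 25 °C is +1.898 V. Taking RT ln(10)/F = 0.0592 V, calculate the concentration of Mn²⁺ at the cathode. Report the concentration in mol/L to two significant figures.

Mn²⁺/Mn is the cathode, K⁺/K the anode: E°cell = +1.73 V, n = 2.
Overall reaction: Mn²⁺(aq) + 2 K(s) → Mn(s) + 2 K⁺(aq); Q = [K⁺]^2/[Mn²⁺]^1.
From E = E° − (0.0592/n) log Q: log Q = (E° − E)·n/0.0592 = (+1.73 − (+1.898))·2/0.0592 = -5.6757.
So 1·log[Mn²⁺] = 2·log(0.000524) − log Q = -6.5613 − (-5.6757) = -0.8856; [Mn²⁺] = 10^(-0.8856) ≈ 0.13 M.

0.13 M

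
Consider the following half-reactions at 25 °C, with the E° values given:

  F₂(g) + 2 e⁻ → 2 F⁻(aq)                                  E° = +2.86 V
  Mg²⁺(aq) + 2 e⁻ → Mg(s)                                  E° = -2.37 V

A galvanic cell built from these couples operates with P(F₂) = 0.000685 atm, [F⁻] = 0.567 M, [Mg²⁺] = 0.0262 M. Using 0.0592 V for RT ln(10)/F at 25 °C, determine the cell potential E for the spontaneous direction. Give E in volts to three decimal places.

+5.198 V

F₂/F⁻ is the cathode (higher E°), Mg²⁺/Mg the anode: E°cell = +2.86 − (-2.37) = +5.23 V, n = 2.
Overall: F₂(g) + Mg(s) → 2 F⁻(aq) + Mg²⁺(aq)
Q = [F⁻]^2·[Mg²⁺] / (P(F₂)); log Q = 1.090.
E = E° − (0.0592/n) log Q = +5.23 − (0.0592/2)(1.090) = +5.198 V.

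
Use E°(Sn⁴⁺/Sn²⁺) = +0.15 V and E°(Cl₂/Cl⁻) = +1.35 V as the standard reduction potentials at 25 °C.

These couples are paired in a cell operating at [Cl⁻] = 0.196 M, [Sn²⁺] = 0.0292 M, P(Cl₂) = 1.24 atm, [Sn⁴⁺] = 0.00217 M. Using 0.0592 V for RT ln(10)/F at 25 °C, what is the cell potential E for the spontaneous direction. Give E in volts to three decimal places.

+1.278 V

Cl₂/Cl⁻ is the cathode (higher E°), Sn⁴⁺/Sn²⁺ the anode: E°cell = +1.35 − (+0.15) = +1.20 V, n = 2.
Overall: Cl₂(g) + Sn²⁺(aq) → 2 Cl⁻(aq) + Sn⁴⁺(aq)
Q = [Cl⁻]^2·[Sn⁴⁺] / (P(Cl₂)·[Sn²⁺]); log Q = -2.638.
E = E° − (0.0592/n) log Q = +1.20 − (0.0592/2)(-2.638) = +1.278 V.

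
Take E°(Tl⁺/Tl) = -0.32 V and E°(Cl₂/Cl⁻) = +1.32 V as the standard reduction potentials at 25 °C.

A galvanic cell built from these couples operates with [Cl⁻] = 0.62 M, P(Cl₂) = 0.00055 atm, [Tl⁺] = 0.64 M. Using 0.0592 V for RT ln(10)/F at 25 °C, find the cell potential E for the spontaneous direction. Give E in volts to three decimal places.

+1.567 V

Cl₂/Cl⁻ is the cathode (higher E°), Tl⁺/Tl the anode: E°cell = +1.32 − (-0.32) = +1.64 V, n = 2.
Overall: Cl₂(g) + 2 Tl(s) → 2 Cl⁻(aq) + 2 Tl⁺(aq)
Q = [Cl⁻]^2·[Tl⁺]^2 / (P(Cl₂)); log Q = 2.457.
E = E° − (0.0592/n) log Q = +1.64 − (0.0592/2)(2.457) = +1.567 V.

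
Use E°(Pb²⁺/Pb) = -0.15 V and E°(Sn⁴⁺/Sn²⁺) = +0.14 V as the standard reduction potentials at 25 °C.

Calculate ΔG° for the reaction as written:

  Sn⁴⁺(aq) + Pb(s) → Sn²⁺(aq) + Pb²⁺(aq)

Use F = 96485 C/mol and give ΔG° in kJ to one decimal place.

-56.0 kJ

As written, Sn⁴⁺/Sn²⁺ is reduced (cathode) and Pb²⁺/Pb is oxidised (anode), so E°cell = (+0.14) − (-0.15) = +0.29 V.
Balancing electrons gives n = 2.
ΔG° = −nFE° = −(2)(96485)(+0.29) = -55,961 J = -56.0 kJ.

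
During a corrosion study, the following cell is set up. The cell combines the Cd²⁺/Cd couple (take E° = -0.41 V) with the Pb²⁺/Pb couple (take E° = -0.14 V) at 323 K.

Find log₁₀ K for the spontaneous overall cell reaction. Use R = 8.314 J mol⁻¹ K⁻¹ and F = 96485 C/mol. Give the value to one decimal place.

Cathode: Pb²⁺/Pb; anode: Cd²⁺/Cd. E°cell = (-0.14) − (-0.41) = +0.27 V, with n = 2.
ΔG° = −nFE° = −RT ln K, so ln K = nFE°/(RT) = (2)(96485)(+0.27) / ((8.314)(323)) = 19.402.
log₁₀ K = 19.402 / ln 10 = 8.4.

8.4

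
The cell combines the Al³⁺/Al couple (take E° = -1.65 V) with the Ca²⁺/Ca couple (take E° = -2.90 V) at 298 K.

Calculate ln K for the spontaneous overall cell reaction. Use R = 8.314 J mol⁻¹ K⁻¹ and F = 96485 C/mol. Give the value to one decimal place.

292.1

Cathode: Al³⁺/Al; anode: Ca²⁺/Ca. E°cell = (-1.65) − (-2.90) = +1.25 V, with n = 6.
ΔG° = −nFE° = −RT ln K, so ln K = nFE°/(RT) = (6)(96485)(+1.25) / ((8.314)(298)) = 292.075.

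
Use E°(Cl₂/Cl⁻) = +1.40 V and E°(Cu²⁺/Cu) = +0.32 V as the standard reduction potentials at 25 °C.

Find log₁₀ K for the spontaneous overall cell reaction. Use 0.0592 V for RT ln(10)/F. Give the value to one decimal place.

Cathode: Cl₂/Cl⁻; anode: Cu²⁺/Cu. E°cell = +1.08 V, n = 2.
log K = nE°cell / 0.0592 = (2)(+1.08) / 0.0592 = 36.5.

36.5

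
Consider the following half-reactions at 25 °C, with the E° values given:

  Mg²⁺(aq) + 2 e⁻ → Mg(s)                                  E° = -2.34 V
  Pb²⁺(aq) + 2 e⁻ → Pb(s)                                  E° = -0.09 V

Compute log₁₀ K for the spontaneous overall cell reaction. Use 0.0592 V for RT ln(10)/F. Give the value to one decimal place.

76.0

Cathode: Pb²⁺/Pb; anode: Mg²⁺/Mg. E°cell = +2.25 V, n = 2.
log K = nE°cell / 0.0592 = (2)(+2.25) / 0.0592 = 76.0.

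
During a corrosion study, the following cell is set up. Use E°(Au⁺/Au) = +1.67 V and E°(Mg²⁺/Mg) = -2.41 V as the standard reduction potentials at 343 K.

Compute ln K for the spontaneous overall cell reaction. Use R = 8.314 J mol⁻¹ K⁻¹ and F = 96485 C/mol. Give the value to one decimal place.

Cathode: Au⁺/Au; anode: Mg²⁺/Mg. E°cell = (+1.67) − (-2.41) = +4.08 V, with n = 2.
ΔG° = −nFE° = −RT ln K, so ln K = nFE°/(RT) = (2)(96485)(+4.08) / ((8.314)(343)) = 276.087.

276.1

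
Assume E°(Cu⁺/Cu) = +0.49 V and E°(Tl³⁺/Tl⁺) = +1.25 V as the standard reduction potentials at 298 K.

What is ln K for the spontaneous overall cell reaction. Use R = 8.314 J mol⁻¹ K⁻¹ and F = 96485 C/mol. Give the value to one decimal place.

59.2

Cathode: Tl³⁺/Tl⁺; anode: Cu⁺/Cu. E°cell = (+1.25) − (+0.49) = +0.76 V, with n = 2.
ΔG° = −nFE° = −RT ln K, so ln K = nFE°/(RT) = (2)(96485)(+0.76) / ((8.314)(298)) = 59.194.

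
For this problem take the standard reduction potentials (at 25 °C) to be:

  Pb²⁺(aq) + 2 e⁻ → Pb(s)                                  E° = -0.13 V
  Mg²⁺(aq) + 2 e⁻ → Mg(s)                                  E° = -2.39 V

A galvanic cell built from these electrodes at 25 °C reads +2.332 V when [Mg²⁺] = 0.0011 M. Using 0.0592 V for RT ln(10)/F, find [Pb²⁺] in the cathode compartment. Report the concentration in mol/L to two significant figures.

0.30 M

Pb²⁺/Pb is the cathode, Mg²⁺/Mg the anode: E°cell = +2.26 V, n = 2.
Overall reaction: Pb²⁺(aq) + Mg(s) → Pb(s) + Mg²⁺(aq); Q = [Mg²⁺]^1/[Pb²⁺]^1.
From E = E° − (0.0592/n) log Q: log Q = (E° − E)·n/0.0592 = (+2.26 − (+2.332))·2/0.0592 = -2.4324.
So 1·log[Pb²⁺] = 1·log(0.0011) − log Q = -2.9586 − (-2.4324) = -0.5262; [Pb²⁺] = 10^(-0.5262) ≈ 0.30 M.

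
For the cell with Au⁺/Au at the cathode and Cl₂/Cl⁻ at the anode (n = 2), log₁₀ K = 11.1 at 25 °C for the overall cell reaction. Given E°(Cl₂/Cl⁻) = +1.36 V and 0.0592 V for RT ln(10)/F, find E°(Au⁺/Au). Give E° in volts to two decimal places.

+1.69 V

E°cell = (0.0592/n)·log K = (0.0592/2)(11.1) = +0.329 V.
Since Au⁺/Au is the cathode and Cl₂/Cl⁻ the anode, E°cell = E°(Au⁺/Au) − E°(Cl₂/Cl⁻).
So E°(Au⁺/Au) = E°cell + E°(Cl₂/Cl⁻) = +0.329 + (+1.36) = +1.69 V.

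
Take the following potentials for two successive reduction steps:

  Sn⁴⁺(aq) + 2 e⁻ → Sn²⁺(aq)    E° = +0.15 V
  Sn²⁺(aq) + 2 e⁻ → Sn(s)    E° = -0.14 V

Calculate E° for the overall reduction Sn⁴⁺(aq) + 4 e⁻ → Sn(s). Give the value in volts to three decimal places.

Adding the free-energy changes (−nFE°) of the two steps gives −n₃FE°₃ = −n₁FE°₁ − n₂FE°₂.
E°₃ = (2×+0.15 + 2×-0.14) / 4 = (+0.020) / 4 = +0.005 V.

+0.005 V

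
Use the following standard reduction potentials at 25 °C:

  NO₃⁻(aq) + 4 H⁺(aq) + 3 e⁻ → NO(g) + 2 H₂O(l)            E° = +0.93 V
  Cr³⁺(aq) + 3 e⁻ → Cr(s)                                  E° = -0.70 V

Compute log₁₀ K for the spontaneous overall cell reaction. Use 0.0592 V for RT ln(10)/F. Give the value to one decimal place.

82.6

Cathode: NO₃⁻/NO; anode: Cr³⁺/Cr. E°cell = +1.63 V, n = 3.
log K = nE°cell / 0.0592 = (3)(+1.63) / 0.0592 = 82.6.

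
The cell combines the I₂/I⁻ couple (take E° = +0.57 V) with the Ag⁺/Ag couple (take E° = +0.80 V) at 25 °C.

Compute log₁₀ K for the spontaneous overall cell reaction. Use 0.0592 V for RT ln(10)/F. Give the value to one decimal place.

7.8

Cathode: Ag⁺/Ag; anode: I₂/I⁻. E°cell = +0.23 V, n = 2.
log K = nE°cell / 0.0592 = (2)(+0.23) / 0.0592 = 7.8.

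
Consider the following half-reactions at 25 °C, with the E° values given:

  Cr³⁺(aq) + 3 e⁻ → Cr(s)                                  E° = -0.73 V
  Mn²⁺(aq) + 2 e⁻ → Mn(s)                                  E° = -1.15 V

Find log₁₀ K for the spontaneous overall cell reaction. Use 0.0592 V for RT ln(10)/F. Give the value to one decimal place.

42.6

Cathode: Cr³⁺/Cr; anode: Mn²⁺/Mn. E°cell = +0.42 V, n = 6.
log K = nE°cell / 0.0592 = (6)(+0.42) / 0.0592 = 42.6.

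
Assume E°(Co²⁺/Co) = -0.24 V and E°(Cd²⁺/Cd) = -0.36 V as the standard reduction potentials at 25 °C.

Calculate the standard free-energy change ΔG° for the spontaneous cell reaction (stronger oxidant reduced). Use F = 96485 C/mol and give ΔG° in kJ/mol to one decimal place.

Co²⁺/Co (E° = -0.24 V) is the cathode; Cd²⁺/Cd (E° = -0.36 V) is the anode, so E°cell = +0.12 V.
Balancing electrons gives n = 2 (lcm of 2 and 2).
ΔG° = −nFE° = −(2)(96485)(+0.12) = -23,156 J = -23.2 kJ/mol.

-23.2 kJ/mol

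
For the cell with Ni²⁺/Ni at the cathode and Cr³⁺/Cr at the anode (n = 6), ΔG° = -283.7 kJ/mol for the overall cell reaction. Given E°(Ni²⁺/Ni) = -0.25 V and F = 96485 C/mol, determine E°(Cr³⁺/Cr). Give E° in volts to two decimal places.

E°cell = −ΔG°/(nF) = −(-283.7×10³)/((6)(96485)) = +0.490 V.
Since Ni²⁺/Ni is the cathode and Cr³⁺/Cr the anode, E°cell = E°(Ni²⁺/Ni) − E°(Cr³⁺/Cr).
So E°(Cr³⁺/Cr) = E°(Ni²⁺/Ni) − E°cell = (-0.25) − (+0.490) = -0.74 V.

-0.74 V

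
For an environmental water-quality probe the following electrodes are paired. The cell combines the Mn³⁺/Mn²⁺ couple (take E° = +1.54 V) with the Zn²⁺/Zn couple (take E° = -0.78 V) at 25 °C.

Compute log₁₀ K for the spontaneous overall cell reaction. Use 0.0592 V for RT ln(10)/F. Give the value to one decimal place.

78.4

Cathode: Mn³⁺/Mn²⁺; anode: Zn²⁺/Zn. E°cell = +2.32 V, n = 2.
log K = nE°cell / 0.0592 = (2)(+2.32) / 0.0592 = 78.4.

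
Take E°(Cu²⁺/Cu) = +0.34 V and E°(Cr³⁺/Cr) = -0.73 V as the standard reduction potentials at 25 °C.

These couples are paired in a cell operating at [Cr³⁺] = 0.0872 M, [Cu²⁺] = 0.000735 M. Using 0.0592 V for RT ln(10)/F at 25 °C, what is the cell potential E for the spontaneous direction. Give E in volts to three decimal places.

+0.998 V

Cu²⁺/Cu is the cathode (higher E°), Cr³⁺/Cr the anode: E°cell = +0.34 − (-0.73) = +1.07 V, n = 6.
Overall: 3 Cu²⁺(aq) + 2 Cr(s) → 3 Cu(s) + 2 Cr³⁺(aq)
Q = [Cr³⁺]^2 / ([Cu²⁺]^3); log Q = 7.282.
E = E° − (0.0592/n) log Q = +1.07 − (0.0592/6)(7.282) = +0.998 V.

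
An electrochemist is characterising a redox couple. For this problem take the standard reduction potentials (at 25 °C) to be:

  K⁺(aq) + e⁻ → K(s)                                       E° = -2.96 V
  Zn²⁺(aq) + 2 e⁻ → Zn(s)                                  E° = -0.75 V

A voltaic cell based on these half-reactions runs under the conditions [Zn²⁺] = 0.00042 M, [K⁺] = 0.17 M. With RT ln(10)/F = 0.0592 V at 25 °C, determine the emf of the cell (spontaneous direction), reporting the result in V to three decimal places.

+2.156 V

Zn²⁺/Zn is the cathode (higher E°), K⁺/K the anode: E°cell = -0.75 − (-2.96) = +2.21 V, n = 2.
Overall: Zn²⁺(aq) + 2 K(s) → Zn(s) + 2 K⁺(aq)
Q = [K⁺]^2 / ([Zn²⁺]); log Q = 1.838.
E = E° − (0.0592/n) log Q = +2.21 − (0.0592/2)(1.838) = +2.156 V.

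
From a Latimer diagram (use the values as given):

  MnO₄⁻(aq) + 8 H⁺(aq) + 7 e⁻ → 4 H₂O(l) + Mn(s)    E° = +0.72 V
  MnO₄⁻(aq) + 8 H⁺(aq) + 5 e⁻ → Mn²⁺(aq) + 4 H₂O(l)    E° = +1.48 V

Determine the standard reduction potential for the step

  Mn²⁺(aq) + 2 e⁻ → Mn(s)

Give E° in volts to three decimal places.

Sequential free energies add, so n₃E°₃ = n₁E°₁ + n₂E°₂.
With n₃ = 7, and the known step contributing 5×(+1.48) V, the unknown satisfies 2·E° = 7×(+0.72) − 5×(+1.48) = -2.360.
E° = -2.360 / 2 = -1.180 V.

-1.180 V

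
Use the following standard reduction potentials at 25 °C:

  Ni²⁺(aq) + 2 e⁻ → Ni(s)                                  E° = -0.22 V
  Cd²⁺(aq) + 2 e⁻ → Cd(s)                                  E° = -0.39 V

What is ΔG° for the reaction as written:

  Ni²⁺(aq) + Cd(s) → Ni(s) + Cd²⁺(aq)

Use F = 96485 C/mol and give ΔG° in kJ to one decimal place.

As written, Ni²⁺/Ni is reduced (cathode) and Cd²⁺/Cd is oxidised (anode), so E°cell = (-0.22) − (-0.39) = +0.17 V.
Balancing electrons gives n = 2.
ΔG° = −nFE° = −(2)(96485)(+0.17) = -32,805 J = -32.8 kJ.

-32.8 kJ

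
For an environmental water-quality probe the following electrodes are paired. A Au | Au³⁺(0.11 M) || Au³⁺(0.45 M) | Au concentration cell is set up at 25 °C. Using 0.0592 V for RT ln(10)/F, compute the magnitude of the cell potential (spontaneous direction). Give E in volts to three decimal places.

For a concentration cell E°cell = 0. The 0.45 M side is the cathode (reduction is favoured where [Au³⁺] is higher).
With n = 3, E = −(0.0592/3) log([Au³⁺]ₐₙ/[Au³⁺]꜀ₐₜ) = −(0.0592/3) log(0.11/0.45) = −(0.0592/3)(-0.612) = +0.012 V.

+0.012 V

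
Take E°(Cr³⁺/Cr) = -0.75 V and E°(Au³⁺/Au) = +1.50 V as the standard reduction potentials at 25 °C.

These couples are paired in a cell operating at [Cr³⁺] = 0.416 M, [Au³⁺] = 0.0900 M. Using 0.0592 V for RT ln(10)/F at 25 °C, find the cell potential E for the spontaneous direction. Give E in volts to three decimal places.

Au³⁺/Au is the cathode (higher E°), Cr³⁺/Cr the anode: E°cell = +1.50 − (-0.75) = +2.25 V, n = 3.
Overall: Au³⁺(aq) + Cr(s) → Au(s) + Cr³⁺(aq)
Q = [Cr³⁺] / ([Au³⁺]); log Q = 0.665.
E = E° − (0.0592/n) log Q = +2.25 − (0.0592/3)(0.665) = +2.237 V.

+2.237 V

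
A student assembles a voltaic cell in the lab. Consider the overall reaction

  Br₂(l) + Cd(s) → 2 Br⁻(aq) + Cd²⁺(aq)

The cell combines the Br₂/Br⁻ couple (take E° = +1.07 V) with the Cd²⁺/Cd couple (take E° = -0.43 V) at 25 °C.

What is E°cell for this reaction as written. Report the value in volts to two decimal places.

+1.50 V

The Br₂/Br⁻ couple has the higher reduction potential, so it is the cathode; Cd²⁺/Cd is oxidised at the anode.
E°cell = E°(cathode) − E°(anode) = (+1.07) − (-0.43) = +1.50 V.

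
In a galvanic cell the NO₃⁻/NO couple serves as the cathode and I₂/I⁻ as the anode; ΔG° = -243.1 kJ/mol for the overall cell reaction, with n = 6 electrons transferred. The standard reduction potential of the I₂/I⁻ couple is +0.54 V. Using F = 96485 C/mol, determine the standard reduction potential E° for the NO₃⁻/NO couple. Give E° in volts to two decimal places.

+0.96 V

E°cell = −ΔG°/(nF) = −(-243.1×10³)/((6)(96485)) = +0.420 V.
Since NO₃⁻/NO is the cathode and I₂/I⁻ the anode, E°cell = E°(NO₃⁻/NO) − E°(I₂/I⁻).
So E°(NO₃⁻/NO) = E°cell + E°(I₂/I⁻) = +0.420 + (+0.54) = +0.96 V.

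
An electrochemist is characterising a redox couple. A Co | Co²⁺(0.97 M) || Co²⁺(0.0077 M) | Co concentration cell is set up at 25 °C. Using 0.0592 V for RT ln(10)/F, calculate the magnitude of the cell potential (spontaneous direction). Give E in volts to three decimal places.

+0.062 V

For a concentration cell E°cell = 0. The 0.97 M side is the cathode (reduction is favoured where [Co²⁺] is higher).
With n = 2, E = −(0.0592/2) log([Co²⁺]ₐₙ/[Co²⁺]꜀ₐₜ) = −(0.0592/2) log(0.0077/0.97) = −(0.0592/2)(-2.100) = +0.062 V.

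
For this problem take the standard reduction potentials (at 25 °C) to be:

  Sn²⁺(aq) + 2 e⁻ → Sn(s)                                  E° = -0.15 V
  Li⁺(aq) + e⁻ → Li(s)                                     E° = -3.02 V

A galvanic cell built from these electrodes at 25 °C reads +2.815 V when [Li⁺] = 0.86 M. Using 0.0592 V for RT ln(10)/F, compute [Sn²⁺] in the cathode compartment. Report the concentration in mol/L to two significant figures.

Sn²⁺/Sn is the cathode, Li⁺/Li the anode: E°cell = +2.87 V, n = 2.
Overall reaction: Sn²⁺(aq) + 2 Li(s) → Sn(s) + 2 Li⁺(aq); Q = [Li⁺]^2/[Sn²⁺]^1.
From E = E° − (0.0592/n) log Q: log Q = (E° − E)·n/0.0592 = (+2.87 − (+2.815))·2/0.0592 = 1.8581.
So 1·log[Sn²⁺] = 2·log(0.86) − log Q = -0.1310 − (1.8581) = -1.9891; [Sn²⁺] = 10^(-1.9891) ≈ 0.010 M.

0.010 M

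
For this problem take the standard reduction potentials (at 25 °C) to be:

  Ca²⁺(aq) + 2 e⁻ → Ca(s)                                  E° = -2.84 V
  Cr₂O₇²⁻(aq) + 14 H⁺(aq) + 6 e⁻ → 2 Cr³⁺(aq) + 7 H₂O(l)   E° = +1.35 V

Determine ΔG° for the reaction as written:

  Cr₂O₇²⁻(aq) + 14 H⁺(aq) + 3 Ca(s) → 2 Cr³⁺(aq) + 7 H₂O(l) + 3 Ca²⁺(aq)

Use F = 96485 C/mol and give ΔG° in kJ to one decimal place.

-2425.6 kJ

As written, Cr₂O₇²⁻/Cr³⁺ is reduced (cathode) and Ca²⁺/Ca is oxidised (anode), so E°cell = (+1.35) − (-2.84) = +4.19 V.
Balancing electrons gives n = 6.
ΔG° = −nFE° = −(6)(96485)(+4.19) = -2,425,633 J = -2425.6 kJ.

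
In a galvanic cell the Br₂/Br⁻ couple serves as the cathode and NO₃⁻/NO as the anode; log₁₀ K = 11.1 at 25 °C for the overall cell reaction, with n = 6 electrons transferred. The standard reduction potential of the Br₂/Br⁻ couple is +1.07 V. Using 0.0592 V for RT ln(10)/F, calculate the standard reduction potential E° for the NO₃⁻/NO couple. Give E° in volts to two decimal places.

+0.96 V

E°cell = (0.0592/n)·log K = (0.0592/6)(11.1) = +0.110 V.
Since Br₂/Br⁻ is the cathode and NO₃⁻/NO the anode, E°cell = E°(Br₂/Br⁻) − E°(NO₃⁻/NO).
So E°(NO₃⁻/NO) = E°(Br₂/Br⁻) − E°cell = (+1.07) − (+0.110) = +0.96 V.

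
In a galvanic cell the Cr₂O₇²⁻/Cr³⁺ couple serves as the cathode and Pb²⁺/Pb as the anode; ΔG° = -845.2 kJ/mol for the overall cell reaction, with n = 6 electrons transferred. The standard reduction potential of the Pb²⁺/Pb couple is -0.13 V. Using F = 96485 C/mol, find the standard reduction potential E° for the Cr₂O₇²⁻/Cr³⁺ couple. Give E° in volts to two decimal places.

+1.33 V

E°cell = −ΔG°/(nF) = −(-845.2×10³)/((6)(96485)) = +1.460 V.
Since Cr₂O₇²⁻/Cr³⁺ is the cathode and Pb²⁺/Pb the anode, E°cell = E°(Cr₂O₇²⁻/Cr³⁺) − E°(Pb²⁺/Pb).
So E°(Cr₂O₇²⁻/Cr³⁺) = E°cell + E°(Pb²⁺/Pb) = +1.460 + (-0.13) = +1.33 V.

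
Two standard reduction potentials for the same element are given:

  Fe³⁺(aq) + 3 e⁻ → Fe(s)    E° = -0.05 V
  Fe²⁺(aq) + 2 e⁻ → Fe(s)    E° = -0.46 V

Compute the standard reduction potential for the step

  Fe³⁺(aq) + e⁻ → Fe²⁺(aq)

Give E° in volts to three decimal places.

+0.770 V

Sequential free energies add, so n₃E°₃ = n₁E°₁ + n₂E°₂.
With n₃ = 3, and the known step contributing 2×(-0.46) V, the unknown satisfies 1·E° = 3×(-0.05) − 2×(-0.46) = +0.770.
E° = +0.770 / 1 = +0.770 V.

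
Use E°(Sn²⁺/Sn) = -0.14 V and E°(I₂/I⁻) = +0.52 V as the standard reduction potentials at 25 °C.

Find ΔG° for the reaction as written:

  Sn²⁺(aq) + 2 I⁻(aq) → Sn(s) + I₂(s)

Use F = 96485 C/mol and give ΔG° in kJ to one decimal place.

+127.4 kJ

As written, Sn²⁺/Sn is reduced (cathode) and I₂/I⁻ is oxidised (anode), so E°cell = (-0.14) − (+0.52) = -0.66 V.
Balancing electrons gives n = 2.
ΔG° = −nFE° = −(2)(96485)(-0.66) = 127,360 J = +127.4 kJ.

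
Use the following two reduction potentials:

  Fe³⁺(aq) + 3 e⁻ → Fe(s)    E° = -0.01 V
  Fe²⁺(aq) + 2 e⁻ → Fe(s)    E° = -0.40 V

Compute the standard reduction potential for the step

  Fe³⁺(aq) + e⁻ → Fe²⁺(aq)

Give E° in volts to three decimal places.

+0.770 V

Sequential free energies add, so n₃E°₃ = n₁E°₁ + n₂E°₂.
With n₃ = 3, and the known step contributing 2×(-0.40) V, the unknown satisfies 1·E° = 3×(-0.01) − 2×(-0.40) = +0.770.
E° = +0.770 / 1 = +0.770 V.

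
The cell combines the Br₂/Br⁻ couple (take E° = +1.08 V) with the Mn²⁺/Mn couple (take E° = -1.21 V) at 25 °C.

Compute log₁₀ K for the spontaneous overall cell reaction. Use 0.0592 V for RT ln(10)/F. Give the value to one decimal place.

77.4

Cathode: Br₂/Br⁻; anode: Mn²⁺/Mn. E°cell = +2.29 V, n = 2.
log K = nE°cell / 0.0592 = (2)(+2.29) / 0.0592 = 77.4.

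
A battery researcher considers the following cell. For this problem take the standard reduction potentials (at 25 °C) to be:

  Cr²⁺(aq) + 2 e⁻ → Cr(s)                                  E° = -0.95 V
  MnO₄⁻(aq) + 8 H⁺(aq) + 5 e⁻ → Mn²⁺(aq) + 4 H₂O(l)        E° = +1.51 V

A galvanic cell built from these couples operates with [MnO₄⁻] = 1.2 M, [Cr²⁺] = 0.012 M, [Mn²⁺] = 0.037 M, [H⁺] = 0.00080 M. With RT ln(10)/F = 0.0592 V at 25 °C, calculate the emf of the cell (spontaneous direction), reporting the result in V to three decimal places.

MnO₄⁻/Mn²⁺ is the cathode (higher E°), Cr²⁺/Cr the anode: E°cell = +1.51 − (-0.95) = +2.46 V, n = 10.
Overall: 2 MnO₄⁻(aq) + 16 H⁺(aq) + 5 Cr(s) → 2 Mn²⁺(aq) + 8 H₂O(l) + 5 Cr²⁺(aq)
Q = [Mn²⁺]^2·[Cr²⁺]^5 / ([MnO₄⁻]^2·[H⁺]^16); log Q = 36.925.
E = E° − (0.0592/n) log Q = +2.46 − (0.0592/10)(36.925) = +2.241 V.

+2.241 V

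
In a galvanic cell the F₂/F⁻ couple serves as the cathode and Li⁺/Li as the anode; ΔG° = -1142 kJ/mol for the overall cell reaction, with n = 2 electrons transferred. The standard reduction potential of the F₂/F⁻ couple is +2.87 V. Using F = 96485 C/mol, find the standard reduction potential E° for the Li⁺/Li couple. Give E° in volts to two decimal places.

E°cell = −ΔG°/(nF) = −(-1142×10³)/((2)(96485)) = +5.918 V.
Since F₂/F⁻ is the cathode and Li⁺/Li the anode, E°cell = E°(F₂/F⁻) − E°(Li⁺/Li).
So E°(Li⁺/Li) = E°(F₂/F⁻) − E°cell = (+2.87) − (+5.918) = -3.05 V.

-3.05 V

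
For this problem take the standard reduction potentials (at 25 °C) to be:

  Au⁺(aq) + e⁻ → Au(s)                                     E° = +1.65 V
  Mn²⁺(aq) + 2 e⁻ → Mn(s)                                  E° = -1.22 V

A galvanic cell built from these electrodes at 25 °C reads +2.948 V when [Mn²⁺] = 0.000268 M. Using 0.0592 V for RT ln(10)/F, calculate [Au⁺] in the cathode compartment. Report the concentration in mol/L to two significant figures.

0.34 M

Au⁺/Au is the cathode, Mn²⁺/Mn the anode: E°cell = +2.87 V, n = 2.
Overall reaction: 2 Au⁺(aq) + Mn(s) → 2 Au(s) + Mn²⁺(aq); Q = [Mn²⁺]^1/[Au⁺]^2.
From E = E° − (0.0592/n) log Q: log Q = (E° − E)·n/0.0592 = (+2.87 − (+2.948))·2/0.0592 = -2.6351.
So 2·log[Au⁺] = 1·log(0.000268) − log Q = -3.5719 − (-2.6351) = -0.9368; log[Au⁺] = -0.9368 / 2 = -0.4684; [Au⁺] = 10^(-0.4684) ≈ 0.34 M.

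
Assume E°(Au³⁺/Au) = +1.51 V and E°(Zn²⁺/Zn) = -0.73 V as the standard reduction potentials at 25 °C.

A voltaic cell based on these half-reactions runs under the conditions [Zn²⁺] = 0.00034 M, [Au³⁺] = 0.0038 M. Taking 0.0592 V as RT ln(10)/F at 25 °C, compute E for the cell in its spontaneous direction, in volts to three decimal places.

+2.295 V

Au³⁺/Au is the cathode (higher E°), Zn²⁺/Zn the anode: E°cell = +1.51 − (-0.73) = +2.24 V, n = 6.
Overall: 2 Au³⁺(aq) + 3 Zn(s) → 2 Au(s) + 3 Zn²⁺(aq)
Q = [Zn²⁺]^3 / ([Au³⁺]^2); log Q = -5.565.
E = E° − (0.0592/n) log Q = +2.24 − (0.0592/6)(-5.565) = +2.295 V.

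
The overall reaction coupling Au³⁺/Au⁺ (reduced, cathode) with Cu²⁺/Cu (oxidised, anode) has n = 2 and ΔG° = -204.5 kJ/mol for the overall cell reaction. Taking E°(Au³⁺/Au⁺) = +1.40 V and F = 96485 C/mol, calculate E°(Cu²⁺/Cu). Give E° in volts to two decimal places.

E°cell = −ΔG°/(nF) = −(-204.5×10³)/((2)(96485)) = +1.060 V.
Since Au³⁺/Au⁺ is the cathode and Cu²⁺/Cu the anode, E°cell = E°(Au³⁺/Au⁺) − E°(Cu²⁺/Cu).
So E°(Cu²⁺/Cu) = E°(Au³⁺/Au⁺) − E°cell = (+1.40) − (+1.060) = +0.34 V.

+0.34 V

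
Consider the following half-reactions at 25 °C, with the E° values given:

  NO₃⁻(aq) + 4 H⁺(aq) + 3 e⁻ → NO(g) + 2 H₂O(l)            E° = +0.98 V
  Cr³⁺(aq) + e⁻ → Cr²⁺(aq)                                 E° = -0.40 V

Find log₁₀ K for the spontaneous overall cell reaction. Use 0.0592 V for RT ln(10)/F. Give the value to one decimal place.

Cathode: NO₃⁻/NO; anode: Cr³⁺/Cr²⁺. E°cell = +1.38 V, n = 3.
log K = nE°cell / 0.0592 = (3)(+1.38) / 0.0592 = 69.9.

69.9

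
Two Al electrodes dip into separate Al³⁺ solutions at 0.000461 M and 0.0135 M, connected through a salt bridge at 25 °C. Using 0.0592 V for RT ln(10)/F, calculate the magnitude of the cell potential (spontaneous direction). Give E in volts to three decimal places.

For a concentration cell E°cell = 0. The 0.0135 M side is the cathode (reduction is favoured where [Al³⁺] is higher).
With n = 3, E = −(0.0592/3) log([Al³⁺]ₐₙ/[Al³⁺]꜀ₐₜ) = −(0.0592/3) log(0.000461/0.0135) = −(0.0592/3)(-1.467) = +0.029 V.

+0.029 V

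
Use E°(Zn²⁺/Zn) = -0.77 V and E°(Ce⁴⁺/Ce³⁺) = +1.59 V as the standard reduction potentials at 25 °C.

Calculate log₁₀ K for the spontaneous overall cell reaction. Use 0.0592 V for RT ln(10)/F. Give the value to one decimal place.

Cathode: Ce⁴⁺/Ce³⁺; anode: Zn²⁺/Zn. E°cell = +2.36 V, n = 2.
log K = nE°cell / 0.0592 = (2)(+2.36) / 0.0592 = 79.7.

79.7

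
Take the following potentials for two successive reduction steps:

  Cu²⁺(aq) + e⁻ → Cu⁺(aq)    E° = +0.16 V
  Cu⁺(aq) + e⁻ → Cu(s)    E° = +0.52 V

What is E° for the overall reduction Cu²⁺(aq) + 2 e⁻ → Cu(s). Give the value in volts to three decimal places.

Since ΔG° = −nFE° is additive over sequential reductions, n₃E°₃ = n₁E°₁ + n₂E°₂.
E°₃ = (1×+0.16 + 1×+0.52) / 2 = (+0.680) / 2 = +0.340 V.

+0.340 V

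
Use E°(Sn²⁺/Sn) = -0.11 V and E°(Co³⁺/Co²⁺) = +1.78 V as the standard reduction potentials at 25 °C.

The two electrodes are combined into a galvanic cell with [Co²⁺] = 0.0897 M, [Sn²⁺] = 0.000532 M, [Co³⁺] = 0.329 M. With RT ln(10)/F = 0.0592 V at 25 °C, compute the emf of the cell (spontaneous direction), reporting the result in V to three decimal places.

+2.020 V

Co³⁺/Co²⁺ is the cathode (higher E°), Sn²⁺/Sn the anode: E°cell = +1.78 − (-0.11) = +1.89 V, n = 2.
Overall: 2 Co³⁺(aq) + Sn(s) → 2 Co²⁺(aq) + Sn²⁺(aq)
Q = [Co²⁺]^2·[Sn²⁺] / ([Co³⁺]^2); log Q = -4.403.
E = E° − (0.0592/n) log Q = +1.89 − (0.0592/2)(-4.403) = +2.020 V.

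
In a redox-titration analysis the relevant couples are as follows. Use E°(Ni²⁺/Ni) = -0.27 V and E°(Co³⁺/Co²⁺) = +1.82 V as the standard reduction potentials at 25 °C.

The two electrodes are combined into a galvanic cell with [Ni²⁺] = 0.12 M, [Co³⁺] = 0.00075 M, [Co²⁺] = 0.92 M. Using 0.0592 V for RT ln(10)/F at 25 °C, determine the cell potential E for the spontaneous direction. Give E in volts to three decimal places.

+1.934 V

Co³⁺/Co²⁺ is the cathode (higher E°), Ni²⁺/Ni the anode: E°cell = +1.82 − (-0.27) = +2.09 V, n = 2.
Overall: 2 Co³⁺(aq) + Ni(s) → 2 Co²⁺(aq) + Ni²⁺(aq)
Q = [Co²⁺]^2·[Ni²⁺] / ([Co³⁺]^2); log Q = 5.257.
E = E° − (0.0592/n) log Q = +2.09 − (0.0592/2)(5.257) = +1.934 V.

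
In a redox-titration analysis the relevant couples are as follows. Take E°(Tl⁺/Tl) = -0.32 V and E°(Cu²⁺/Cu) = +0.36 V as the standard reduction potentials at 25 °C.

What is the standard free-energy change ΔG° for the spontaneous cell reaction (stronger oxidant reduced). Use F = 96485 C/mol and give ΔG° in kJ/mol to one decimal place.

-131.2 kJ/mol

Cu²⁺/Cu (E° = +0.36 V) is the cathode; Tl⁺/Tl (E° = -0.32 V) is the anode, so E°cell = +0.68 V.
Balancing electrons gives n = 2 (lcm of 2 and 1).
ΔG° = −nFE° = −(2)(96485)(+0.68) = -131,220 J = -131.2 kJ/mol.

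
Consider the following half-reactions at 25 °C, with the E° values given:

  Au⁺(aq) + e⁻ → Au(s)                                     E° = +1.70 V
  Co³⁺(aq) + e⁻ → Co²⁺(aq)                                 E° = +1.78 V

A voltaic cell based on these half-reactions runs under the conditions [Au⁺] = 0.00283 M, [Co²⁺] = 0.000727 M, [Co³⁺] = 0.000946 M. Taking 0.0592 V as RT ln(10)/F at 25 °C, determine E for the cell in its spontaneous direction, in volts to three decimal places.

Co³⁺/Co²⁺ is the cathode (higher E°), Au⁺/Au the anode: E°cell = +1.78 − (+1.70) = +0.08 V, n = 1.
Overall: Co³⁺(aq) + Au(s) → Co²⁺(aq) + Au⁺(aq)
Q = [Co²⁺]·[Au⁺] / ([Co³⁺]); log Q = -2.663.
E = E° − (0.0592/n) log Q = +0.08 − (0.0592/1)(-2.663) = +0.238 V.

+0.238 V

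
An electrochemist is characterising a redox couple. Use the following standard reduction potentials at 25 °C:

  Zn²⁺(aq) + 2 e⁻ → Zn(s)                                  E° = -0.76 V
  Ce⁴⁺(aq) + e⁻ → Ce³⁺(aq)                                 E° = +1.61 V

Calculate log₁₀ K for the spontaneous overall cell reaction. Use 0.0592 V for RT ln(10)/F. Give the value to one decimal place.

80.1

Cathode: Ce⁴⁺/Ce³⁺; anode: Zn²⁺/Zn. E°cell = +2.37 V, n = 2.
log K = nE°cell / 0.0592 = (2)(+2.37) / 0.0592 = 80.1.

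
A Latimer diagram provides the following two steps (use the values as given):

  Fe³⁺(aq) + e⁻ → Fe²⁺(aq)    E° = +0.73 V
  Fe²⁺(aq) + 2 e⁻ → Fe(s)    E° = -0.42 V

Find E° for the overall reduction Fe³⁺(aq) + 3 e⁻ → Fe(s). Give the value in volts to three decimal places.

Standard free energies of sequential steps add: ΔG°₃ = ΔG°₁ + ΔG°₂, so n₃E°₃ = n₁E°₁ + n₂E°₂.
E°₃ = (1×+0.73 + 2×-0.42) / 3 = (-0.110) / 3 = -0.037 V.
E° values themselves are not directly additive — weighting by electron count is essential.

-0.037 V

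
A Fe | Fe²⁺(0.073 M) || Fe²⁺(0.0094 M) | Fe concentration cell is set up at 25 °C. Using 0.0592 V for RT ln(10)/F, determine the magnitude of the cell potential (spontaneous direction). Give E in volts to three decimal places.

+0.026 V

For a concentration cell E°cell = 0. The 0.073 M side is the cathode (reduction is favoured where [Fe²⁺] is higher).
With n = 2, E = −(0.0592/2) log([Fe²⁺]ₐₙ/[Fe²⁺]꜀ₐₜ) = −(0.0592/2) log(0.0094/0.073) = −(0.0592/2)(-0.890) = +0.026 V.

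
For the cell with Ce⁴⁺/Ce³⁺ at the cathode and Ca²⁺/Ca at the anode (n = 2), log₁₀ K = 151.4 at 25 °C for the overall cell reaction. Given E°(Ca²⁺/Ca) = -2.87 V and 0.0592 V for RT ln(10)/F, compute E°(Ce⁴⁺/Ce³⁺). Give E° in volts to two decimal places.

E°cell = (0.0592/n)·log K = (0.0592/2)(151.4) = +4.481 V.
Since Ce⁴⁺/Ce³⁺ is the cathode and Ca²⁺/Ca the anode, E°cell = E°(Ce⁴⁺/Ce³⁺) − E°(Ca²⁺/Ca).
So E°(Ce⁴⁺/Ce³⁺) = E°cell + E°(Ca²⁺/Ca) = +4.481 + (-2.87) = +1.61 V.

+1.61 V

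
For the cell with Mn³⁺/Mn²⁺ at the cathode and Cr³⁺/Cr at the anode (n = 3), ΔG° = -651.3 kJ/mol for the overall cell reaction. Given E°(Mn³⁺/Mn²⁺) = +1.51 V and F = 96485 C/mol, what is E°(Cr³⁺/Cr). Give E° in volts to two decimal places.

-0.74 V

E°cell = −ΔG°/(nF) = −(-651.3×10³)/((3)(96485)) = +2.250 V.
Since Mn³⁺/Mn²⁺ is the cathode and Cr³⁺/Cr the anode, E°cell = E°(Mn³⁺/Mn²⁺) − E°(Cr³⁺/Cr).
So E°(Cr³⁺/Cr) = E°(Mn³⁺/Mn²⁺) − E°cell = (+1.51) − (+2.250) = -0.74 V.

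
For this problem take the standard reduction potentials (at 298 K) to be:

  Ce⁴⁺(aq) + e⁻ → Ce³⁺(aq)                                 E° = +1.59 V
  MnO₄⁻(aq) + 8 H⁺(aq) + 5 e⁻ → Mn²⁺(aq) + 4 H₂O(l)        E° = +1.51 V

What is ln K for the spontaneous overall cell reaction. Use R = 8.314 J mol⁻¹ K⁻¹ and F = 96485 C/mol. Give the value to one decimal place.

Cathode: Ce⁴⁺/Ce³⁺; anode: MnO₄⁻/Mn²⁺. E°cell = (+1.59) − (+1.51) = +0.08 V, with n = 5.
ΔG° = −nFE° = −RT ln K, so ln K = nFE°/(RT) = (5)(96485)(+0.08) / ((8.314)(298)) = 15.577.

15.6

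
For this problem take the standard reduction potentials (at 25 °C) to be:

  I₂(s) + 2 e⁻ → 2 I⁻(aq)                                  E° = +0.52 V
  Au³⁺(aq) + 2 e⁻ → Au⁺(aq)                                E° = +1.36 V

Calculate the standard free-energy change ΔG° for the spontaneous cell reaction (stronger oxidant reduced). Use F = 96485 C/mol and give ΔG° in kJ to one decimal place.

-162.1 kJ

Au³⁺/Au⁺ (E° = +1.36 V) is the cathode; I₂/I⁻ (E° = +0.52 V) is the anode, so E°cell = +0.84 V.
Balancing electrons gives n = 2 (lcm of 2 and 2).
ΔG° = −nFE° = −(2)(96485)(+0.84) = -162,095 J = -162.1 kJ.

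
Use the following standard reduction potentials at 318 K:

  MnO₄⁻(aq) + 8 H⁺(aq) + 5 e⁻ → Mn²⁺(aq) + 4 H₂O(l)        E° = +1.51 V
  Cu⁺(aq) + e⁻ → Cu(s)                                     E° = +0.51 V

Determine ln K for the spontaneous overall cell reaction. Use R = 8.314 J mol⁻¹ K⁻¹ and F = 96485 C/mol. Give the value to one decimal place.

182.5

Cathode: MnO₄⁻/Mn²⁺; anode: Cu⁺/Cu. E°cell = (+1.51) − (+0.51) = +1.00 V, with n = 5.
ΔG° = −nFE° = −RT ln K, so ln K = nFE°/(RT) = (5)(96485)(+1.00) / ((8.314)(318)) = 182.471.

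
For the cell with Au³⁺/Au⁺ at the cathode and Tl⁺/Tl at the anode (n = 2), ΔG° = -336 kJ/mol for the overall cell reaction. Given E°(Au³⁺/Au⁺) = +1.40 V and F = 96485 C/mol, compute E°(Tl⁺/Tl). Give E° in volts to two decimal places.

-0.34 V

E°cell = −ΔG°/(nF) = −(-336×10³)/((2)(96485)) = +1.741 V.
Since Au³⁺/Au⁺ is the cathode and Tl⁺/Tl the anode, E°cell = E°(Au³⁺/Au⁺) − E°(Tl⁺/Tl).
So E°(Tl⁺/Tl) = E°(Au³⁺/Au⁺) − E°cell = (+1.40) − (+1.741) = -0.34 V.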